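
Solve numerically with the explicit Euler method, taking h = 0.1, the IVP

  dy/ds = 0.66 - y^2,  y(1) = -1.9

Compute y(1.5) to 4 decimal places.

-5.9006

Euler: y_{n+1} = y_n + h·f(s_n, y_n).
s=1.000000, y=-1.900000: f=-2.950000 → y ← -1.900000 + 0.1·(-2.950000) = -2.195000
s=1.100000, y=-2.195000: f=-4.158025 → y ← -2.195000 + 0.1·(-4.158025) = -2.610802
s=1.200000, y=-2.610802: f=-6.156290 → y ← -2.610802 + 0.1·(-6.156290) = -3.226431
s=1.300000, y=-3.226431: f=-9.749860 → y ← -3.226431 + 0.1·(-9.749860) = -4.201417
s=1.400000, y=-4.201417: f=-16.991909 → y ← -4.201417 + 0.1·(-16.991909) = -5.900608
y(1.5) ≈ -5.9006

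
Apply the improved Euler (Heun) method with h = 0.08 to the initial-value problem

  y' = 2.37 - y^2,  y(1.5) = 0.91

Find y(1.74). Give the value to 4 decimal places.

Heun: k1 = f(x_n, y_n); k2 = f(x_n + h, y_n + h·k1); y_{n+1} = y_n + (h/2)·(k1 + k2).
x=1.500000, y=0.910000:
  k1 = f(1.500000, 0.910000) = 1.541900
  k2 = f(1.580000, 1.033352) = 1.302184
  y ← 0.910000 + (0.08/2)·(1.541900 + 1.302184) = 1.023763
x=1.580000, y=1.023763:
  k1 = f(1.580000, 1.023763) = 1.321909
  k2 = f(1.660000, 1.129516) = 1.094194
  y ← 1.023763 + (0.08/2)·(1.321909 + 1.094194) = 1.120407
x=1.660000, y=1.120407:
  k1 = f(1.660000, 1.120407) = 1.114687
  k2 = f(1.740000, 1.209582) = 0.906910
  y ← 1.120407 + (0.08/2)·(1.114687 + 0.906910) = 1.201271
y(1.74) ≈ 1.2013

1.2013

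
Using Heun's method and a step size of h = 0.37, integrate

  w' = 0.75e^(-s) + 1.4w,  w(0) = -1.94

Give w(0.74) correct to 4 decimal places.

-4.5775

Heun: k1 = f(s_n, w_n); k2 = f(s_n + h, w_n + h·k1); w_{n+1} = w_n + (h/2)·(k1 + k2).
s=0.000000, w=-1.940000:
  k1 = f(0.000000, -1.940000) = -1.966000
  k2 = f(0.370000, -2.667420) = -3.216337
  w ← -1.940000 + (0.37/2)·(-1.966000 + (-3.216337)) = -2.898732
s=0.370000, w=-2.898732:
  k1 = f(0.370000, -2.898732) = -3.540175
  k2 = f(0.740000, -4.208597) = -5.534200
  w ← -2.898732 + (0.37/2)·(-3.540175 + (-5.534200)) = -4.577492
w(0.74) ≈ -4.5775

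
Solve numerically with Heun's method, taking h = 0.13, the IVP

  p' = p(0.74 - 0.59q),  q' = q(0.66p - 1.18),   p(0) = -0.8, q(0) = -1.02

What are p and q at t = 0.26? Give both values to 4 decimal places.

Heun on (p,q): k1 = f(t_n, state_n); k2 = f(t_n + h, state_n + h·k1); state_{n+1} = state_n + (h/2)·(k1 + k2).
0.000000: (-0.800000, -1.020000)
  k1 = (-1.073440, 1.742160)
  predictor → (-0.939547, -0.793519)
  k2 = (-1.135139, 1.428415)
  → (-0.943558, -0.813913)
0.130000: (-0.943558, -0.813913)
  k1 = (-1.151337, 1.467279)
  predictor → (-1.093231, -0.623166)
  k2 = (-1.210938, 1.184971)
  → (-1.097105, -0.641516)
(p(0.26), q(0.26)) ≈ (-1.0971, -0.6415)

-1.0971, -0.6415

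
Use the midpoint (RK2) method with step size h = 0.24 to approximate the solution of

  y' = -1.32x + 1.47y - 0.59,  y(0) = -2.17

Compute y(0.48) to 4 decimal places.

-4.9286

Midpoint: k1 = f(x_n, y_n); k2 = f(x_n + h/2, y_n + (h/2)·k1); y_{n+1} = y_n + h·k2.
x=0.000000, y=-2.170000:
  k1 = f(0.000000, -2.170000) = -3.779900
  k2 = f(0.120000, -2.623588) = -4.605074
  y ← -2.170000 + 0.24·(-4.605074) = -3.275218
x=0.240000, y=-3.275218:
  k1 = f(0.240000, -3.275218) = -5.721370
  k2 = f(0.360000, -3.961782) = -6.889020
  y ← -3.275218 + 0.24·(-6.889020) = -4.928583
y(0.48) ≈ -4.9286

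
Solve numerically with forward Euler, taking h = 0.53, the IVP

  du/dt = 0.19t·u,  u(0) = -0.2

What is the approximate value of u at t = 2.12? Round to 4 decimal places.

Euler: u_{n+1} = u_n + h·f(t_n, u_n).
t=0.000000, u=-0.200000: f=0.000000 → u ← -0.200000 + 0.53·0.000000 = -0.200000
t=0.530000, u=-0.200000: f=-0.020140 → u ← -0.200000 + 0.53·(-0.020140) = -0.210674
t=1.060000, u=-0.210674: f=-0.042430 → u ← -0.210674 + 0.53·(-0.042430) = -0.233162
t=1.590000, u=-0.233162: f=-0.070438 → u ← -0.233162 + 0.53·(-0.070438) = -0.270494
u(2.12) ≈ -0.2705

-0.2705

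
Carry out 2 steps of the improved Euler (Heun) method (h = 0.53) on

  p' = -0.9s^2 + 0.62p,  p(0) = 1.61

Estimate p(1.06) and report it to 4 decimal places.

2.6280

Heun: k1 = f(s_n, p_n); k2 = f(s_n + h, p_n + h·k1); p_{n+1} = p_n + (h/2)·(k1 + k2).
s=0.000000, p=1.610000:
  k1 = f(0.000000, 1.610000) = 0.998200
  k2 = f(0.530000, 2.139046) = 1.073399
  p ← 1.610000 + (0.53/2)·(0.998200 + 1.073399) = 2.158974
s=0.530000, p=2.158974:
  k1 = f(0.530000, 2.158974) = 1.085754
  k2 = f(1.060000, 2.734423) = 0.684102
  p ← 2.158974 + (0.53/2)·(1.085754 + 0.684102) = 2.627985
p(1.06) ≈ 2.6280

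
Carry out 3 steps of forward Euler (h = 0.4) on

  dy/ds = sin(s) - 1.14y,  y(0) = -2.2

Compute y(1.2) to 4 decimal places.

Euler: y_{n+1} = y_n + h·f(s_n, y_n).
s=0.000000, y=-2.200000: f=2.508000 → y ← -2.200000 + 0.4·2.508000 = -1.196800
s=0.400000, y=-1.196800: f=1.753770 → y ← -1.196800 + 0.4·1.753770 = -0.495292
s=0.800000, y=-0.495292: f=1.281989 → y ← -0.495292 + 0.4·1.281989 = 0.017504
y(1.2) ≈ 0.0175

0.0175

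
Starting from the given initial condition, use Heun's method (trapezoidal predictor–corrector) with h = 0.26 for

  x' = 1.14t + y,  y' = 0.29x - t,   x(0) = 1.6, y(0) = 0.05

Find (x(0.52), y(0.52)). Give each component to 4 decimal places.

1.8261, 0.1659

Heun on (x,y): k1 = f(t_n, state_n); k2 = f(t_n + h, state_n + h·k1); state_{n+1} = state_n + (h/2)·(k1 + k2).
0.000000: (1.600000, 0.050000)
  k1 = (0.050000, 0.464000)
  predictor → (1.613000, 0.170640)
  k2 = (0.467040, 0.207770)
  → (1.667215, 0.137330)
0.260000: (1.667215, 0.137330)
  k1 = (0.433730, 0.223492)
  predictor → (1.779985, 0.195438)
  k2 = (0.788238, -0.003804)
  → (1.826071, 0.165890)
(x(0.52), y(0.52)) ≈ (1.8261, 0.1659)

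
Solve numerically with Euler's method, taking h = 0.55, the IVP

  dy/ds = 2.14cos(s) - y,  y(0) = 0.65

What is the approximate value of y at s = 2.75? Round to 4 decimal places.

Euler: y_{n+1} = y_n + h·f(s_n, y_n).
s=0.000000, y=0.650000: f=1.490000 → y ← 0.650000 + 0.55·1.490000 = 1.469500
s=0.550000, y=1.469500: f=0.354902 → y ← 1.469500 + 0.55·0.354902 = 1.664696
s=1.100000, y=1.664696: f=-0.694001 → y ← 1.664696 + 0.55·(-0.694001) = 1.282996
s=1.650000, y=1.282996: f=-1.452315 → y ← 1.282996 + 0.55·(-1.452315) = 0.484223
s=2.200000, y=0.484223: f=-1.743615 → y ← 0.484223 + 0.55·(-1.743615) = -0.474766
y(2.75) ≈ -0.4748

-0.4748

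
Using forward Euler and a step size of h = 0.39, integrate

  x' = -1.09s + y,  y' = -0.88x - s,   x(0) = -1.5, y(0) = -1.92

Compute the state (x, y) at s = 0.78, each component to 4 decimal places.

-2.9626, -0.7855

Euler on (x,y): x_{n+1} = x_n + h·x', y_{n+1} = y_n + h·y'.
0.000000: (-1.500000, -1.920000); f=(-1.920000, 1.320000) → (-2.248800, -1.405200)
0.390000: (-2.248800, -1.405200); f=(-1.830300, 1.588944) → (-2.962617, -0.785512)
(x(0.78), y(0.78)) ≈ (-2.9626, -0.7855)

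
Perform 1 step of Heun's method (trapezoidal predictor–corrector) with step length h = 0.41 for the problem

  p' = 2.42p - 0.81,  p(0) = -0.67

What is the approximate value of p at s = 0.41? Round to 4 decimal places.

Heun: k1 = f(s_n, p_n); k2 = f(s_n + h, p_n + h·k1); p_{n+1} = p_n + (h/2)·(k1 + k2).
s=0.000000, p=-0.670000:
  k1 = f(0.000000, -0.670000) = -2.431400
  k2 = f(0.410000, -1.666874) = -4.843835
  p ← -0.670000 + (0.41/2)·(-2.431400 + (-4.843835)) = -2.161423
p(0.41) ≈ -2.1614

-2.1614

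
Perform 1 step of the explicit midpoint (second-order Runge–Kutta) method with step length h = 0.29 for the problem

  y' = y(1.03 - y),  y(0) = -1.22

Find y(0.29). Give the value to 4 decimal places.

Midpoint: k1 = f(t_n, y_n); k2 = f(t_n + h/2, y_n + (h/2)·k1); y_{n+1} = y_n + h·k2.
t=0.000000, y=-1.220000:
  k1 = f(0.000000, -1.220000) = -2.745000
  k2 = f(0.145000, -1.618025) = -4.284571
  y ← -1.220000 + 0.29·(-4.284571) = -2.462525
y(0.29) ≈ -2.4625

-2.4625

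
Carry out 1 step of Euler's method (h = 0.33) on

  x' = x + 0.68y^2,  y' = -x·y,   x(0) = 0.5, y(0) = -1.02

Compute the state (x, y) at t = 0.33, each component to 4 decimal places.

Euler on (x,y): x_{n+1} = x_n + h·x', y_{n+1} = y_n + h·y'.
0.000000: (0.500000, -1.020000); f=(1.207472, 0.510000) → (0.898466, -0.851700)
(x(0.33), y(0.33)) ≈ (0.8985, -0.8517)

0.8985, -0.8517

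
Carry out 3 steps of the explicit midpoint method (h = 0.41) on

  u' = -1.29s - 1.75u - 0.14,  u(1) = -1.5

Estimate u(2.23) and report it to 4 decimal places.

-1.4764

Midpoint: k1 = f(s_n, u_n); k2 = f(s_n + h/2, u_n + (h/2)·k1); u_{n+1} = u_n + h·k2.
s=1.000000, u=-1.500000:
  k1 = f(1.000000, -1.500000) = 1.195000
  k2 = f(1.205000, -1.255025) = 0.501844
  u ← -1.500000 + 0.41·0.501844 = -1.294244
s=1.410000, u=-1.294244:
  k1 = f(1.410000, -1.294244) = 0.306027
  k2 = f(1.615000, -1.231509) = -0.068210
  u ← -1.294244 + 0.41·(-0.068210) = -1.322210
s=1.820000, u=-1.322210:
  k1 = f(1.820000, -1.322210) = -0.173932
  k2 = f(2.025000, -1.357866) = -0.375984
  u ← -1.322210 + 0.41·(-0.375984) = -1.476364
u(2.23) ≈ -1.4764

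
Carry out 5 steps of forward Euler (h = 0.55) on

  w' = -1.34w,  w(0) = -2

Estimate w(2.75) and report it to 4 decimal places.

-0.0025

Euler: w_{n+1} = w_n + h·f(t_n, w_n).
t=0.000000, w=-2.000000: f=2.680000 → w ← -2.000000 + 0.55·2.680000 = -0.526000
t=0.550000, w=-0.526000: f=0.704840 → w ← -0.526000 + 0.55·0.704840 = -0.138338
t=1.100000, w=-0.138338: f=0.185373 → w ← -0.138338 + 0.55·0.185373 = -0.036383
t=1.650000, w=-0.036383: f=0.048753 → w ← -0.036383 + 0.55·0.048753 = -0.009569
t=2.200000, w=-0.009569: f=0.012822 → w ← -0.009569 + 0.55·0.012822 = -0.002517
w(2.75) ≈ -0.0025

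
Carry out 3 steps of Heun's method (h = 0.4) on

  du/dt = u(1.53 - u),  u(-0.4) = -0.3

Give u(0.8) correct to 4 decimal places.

-5.7197

Heun: k1 = f(t_n, u_n); k2 = f(t_n + h, u_n + h·k1); u_{n+1} = u_n + (h/2)·(k1 + k2).
t=-0.400000, u=-0.300000:
  k1 = f(-0.400000, -0.300000) = -0.549000
  k2 = f(0.000000, -0.519600) = -1.064972
  u ← -0.300000 + (0.4/2)·(-0.549000 + (-1.064972)) = -0.622794
t=0.000000, u=-0.622794:
  k1 = f(0.000000, -0.622794) = -1.340748
  k2 = f(0.400000, -1.159094) = -3.116912
  u ← -0.622794 + (0.4/2)·(-1.340748 + (-3.116912)) = -1.514326
t=0.400000, u=-1.514326:
  k1 = f(0.400000, -1.514326) = -4.610104
  k2 = f(0.800000, -3.358368) = -16.416940
  u ← -1.514326 + (0.4/2)·(-4.610104 + (-16.416940)) = -5.719735
u(0.8) ≈ -5.7197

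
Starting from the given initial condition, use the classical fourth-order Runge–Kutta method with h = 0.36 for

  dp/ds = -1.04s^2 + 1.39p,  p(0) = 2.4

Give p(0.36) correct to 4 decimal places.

3.9394

RK4: k1 = f(s_n, p_n); k2 = f(s_n + h/2, p_n + (h/2)·k1); k3 = f(s_n + h/2, p_n + (h/2)·k2); k4 = f(s_n + h, p_n + h·k3); p_{n+1} = p_n + (h/6)·(k1 + 2k2 + 2k3 + k4).
s=0.000000, p=2.400000:
  k1 = f(0.000000, 2.400000) = 3.336000
  k2 = f(0.180000, 3.000480) = 4.136971
  k3 = f(0.180000, 3.144655) = 4.337374
  k4 = f(0.360000, 3.961455) = 5.371638
  p ← 2.400000 + (0.36/6)·(k1 + 2k2 + 2k3 + k4) = 3.939380
p(0.36) ≈ 3.9394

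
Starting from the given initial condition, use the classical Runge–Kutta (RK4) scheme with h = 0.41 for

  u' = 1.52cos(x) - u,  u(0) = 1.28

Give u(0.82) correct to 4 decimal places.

1.3031

RK4: k1 = f(x_n, u_n); k2 = f(x_n + h/2, u_n + (h/2)·k1); k3 = f(x_n + h/2, u_n + (h/2)·k2); k4 = f(x_n + h, u_n + h·k3); u_{n+1} = u_n + (h/6)·(k1 + 2k2 + 2k3 + k4).
x=0.000000, u=1.280000:
  k1 = f(0.000000, 1.280000) = 0.240000
  k2 = f(0.205000, 1.329200) = 0.158973
  k3 = f(0.205000, 1.312589) = 0.175583
  k4 = f(0.410000, 1.351989) = 0.042035
  u ← 1.280000 + (0.41/6)·(k1 + 2k2 + 2k3 + k4) = 1.344995
x=0.410000, u=1.344995:
  k1 = f(0.410000, 1.344995) = 0.049029
  k2 = f(0.615000, 1.355046) = -0.113550
  k3 = f(0.615000, 1.321717) = -0.080222
  k4 = f(0.820000, 1.312104) = -0.275128
  u ← 1.344995 + (0.41/6)·(k1 + 2k2 + 2k3 + k4) = 1.303063
u(0.82) ≈ 1.3031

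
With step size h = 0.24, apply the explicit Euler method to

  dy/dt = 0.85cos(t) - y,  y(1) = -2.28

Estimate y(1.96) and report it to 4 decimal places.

Euler: y_{n+1} = y_n + h·f(t_n, y_n).
t=1.000000, y=-2.280000: f=2.739257 → y ← -2.280000 + 0.24·2.739257 = -1.622578
t=1.240000, y=-1.622578: f=1.898655 → y ← -1.622578 + 0.24·1.898655 = -1.166901
t=1.480000, y=-1.166901: f=1.243972 → y ← -1.166901 + 0.24·1.243972 = -0.868348
t=1.720000, y=-0.868348: f=0.741995 → y ← -0.868348 + 0.24·0.741995 = -0.690269
y(1.96) ≈ -0.6903

-0.6903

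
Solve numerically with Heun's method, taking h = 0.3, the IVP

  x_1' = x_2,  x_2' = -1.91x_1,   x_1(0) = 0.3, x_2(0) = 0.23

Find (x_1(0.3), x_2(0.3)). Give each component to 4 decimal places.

0.3432, 0.0383

Heun on (x_1,x_2): k1 = f(x_n, state_n); k2 = f(x_n + h, state_n + h·k1); state_{n+1} = state_n + (h/2)·(k1 + k2).
0.000000: (0.300000, 0.230000)
  k1 = (0.230000, -0.573000)
  predictor → (0.369000, 0.058100)
  k2 = (0.058100, -0.704790)
  → (0.343215, 0.038332)
(x_1(0.3), x_2(0.3)) ≈ (0.3432, 0.0383)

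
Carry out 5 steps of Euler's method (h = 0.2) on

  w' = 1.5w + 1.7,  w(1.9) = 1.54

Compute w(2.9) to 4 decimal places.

Euler: w_{n+1} = w_n + h·f(t_n, w_n).
t=1.900000, w=1.540000: f=4.010000 → w ← 1.540000 + 0.2·4.010000 = 2.342000
t=2.100000, w=2.342000: f=5.213000 → w ← 2.342000 + 0.2·5.213000 = 3.384600
t=2.300000, w=3.384600: f=6.776900 → w ← 3.384600 + 0.2·6.776900 = 4.739980
t=2.500000, w=4.739980: f=8.809970 → w ← 4.739980 + 0.2·8.809970 = 6.501974
t=2.700000, w=6.501974: f=11.452961 → w ← 6.501974 + 0.2·11.452961 = 8.792566
w(2.9) ≈ 8.7926

8.7926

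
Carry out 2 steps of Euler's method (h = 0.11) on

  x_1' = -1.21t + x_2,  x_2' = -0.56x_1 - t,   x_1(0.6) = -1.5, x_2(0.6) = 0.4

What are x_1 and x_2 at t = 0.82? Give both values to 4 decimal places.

-1.5835, 0.4429

Euler on (x_1,x_2): x_1_{n+1} = x_1_n + h·x_1', x_2_{n+1} = x_2_n + h·x_2'.
0.600000: (-1.500000, 0.400000); f=(-0.326000, 0.240000) → (-1.535860, 0.426400)
0.710000: (-1.535860, 0.426400); f=(-0.432700, 0.150082) → (-1.583457, 0.442909)
(x_1(0.82), x_2(0.82)) ≈ (-1.5835, 0.4429)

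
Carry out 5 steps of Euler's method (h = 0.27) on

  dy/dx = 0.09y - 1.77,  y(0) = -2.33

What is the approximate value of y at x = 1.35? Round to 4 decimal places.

-5.1357

Euler: y_{n+1} = y_n + h·f(x_n, y_n).
x=0.000000, y=-2.330000: f=-1.979700 → y ← -2.330000 + 0.27·(-1.979700) = -2.864519
x=0.270000, y=-2.864519: f=-2.027807 → y ← -2.864519 + 0.27·(-2.027807) = -3.412027
x=0.540000, y=-3.412027: f=-2.077082 → y ← -3.412027 + 0.27·(-2.077082) = -3.972839
x=0.810000, y=-3.972839: f=-2.127556 → y ← -3.972839 + 0.27·(-2.127556) = -4.547279
x=1.080000, y=-4.547279: f=-2.179255 → y ← -4.547279 + 0.27·(-2.179255) = -5.135678
y(1.35) ≈ -5.1357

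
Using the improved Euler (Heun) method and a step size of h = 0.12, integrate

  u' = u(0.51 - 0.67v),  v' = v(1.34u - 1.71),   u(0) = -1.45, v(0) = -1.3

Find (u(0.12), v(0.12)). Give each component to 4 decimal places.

Heun on (u,v): k1 = f(s_n, state_n); k2 = f(s_n + h, state_n + h·k1); state_{n+1} = state_n + (h/2)·(k1 + k2).
0.000000: (-1.450000, -1.300000)
  k1 = (-2.002450, 4.748900)
  predictor → (-1.690294, -0.730132)
  k2 = (-1.688922, 2.902270)
  → (-1.671482, -0.840930)
(u(0.12), v(0.12)) ≈ (-1.6715, -0.8409)

-1.6715, -0.8409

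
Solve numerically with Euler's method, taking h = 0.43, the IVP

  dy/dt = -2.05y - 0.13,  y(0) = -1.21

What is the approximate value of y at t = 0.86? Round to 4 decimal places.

-0.0795

Euler: y_{n+1} = y_n + h·f(t_n, y_n).
t=0.000000, y=-1.210000: f=2.350500 → y ← -1.210000 + 0.43·2.350500 = -0.199285
t=0.430000, y=-0.199285: f=0.278534 → y ← -0.199285 + 0.43·0.278534 = -0.079515
y(0.86) ≈ -0.0795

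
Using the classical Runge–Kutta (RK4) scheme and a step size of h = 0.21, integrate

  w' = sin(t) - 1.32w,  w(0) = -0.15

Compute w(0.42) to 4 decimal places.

-0.0134

RK4: k1 = f(t_n, w_n); k2 = f(t_n + h/2, w_n + (h/2)·k1); k3 = f(t_n + h/2, w_n + (h/2)·k2); k4 = f(t_n + h, w_n + h·k3); w_{n+1} = w_n + (h/6)·(k1 + 2k2 + 2k3 + k4).
t=0.000000, w=-0.150000:
  k1 = f(0.000000, -0.150000) = 0.198000
  k2 = f(0.105000, -0.129210) = 0.275364
  k3 = f(0.105000, -0.121087) = 0.264642
  k4 = f(0.210000, -0.094425) = 0.333101
  w ← -0.150000 + (0.21/6)·(k1 + 2k2 + 2k3 + k4) = -0.093611
t=0.210000, w=-0.093611:
  k1 = f(0.210000, -0.093611) = 0.332026
  k2 = f(0.315000, -0.058748) = 0.387364
  k3 = f(0.315000, -0.052938) = 0.379694
  k4 = f(0.420000, -0.013875) = 0.426076
  w ← -0.093611 + (0.21/6)·(k1 + 2k2 + 2k3 + k4) = -0.013383
w(0.42) ≈ -0.0134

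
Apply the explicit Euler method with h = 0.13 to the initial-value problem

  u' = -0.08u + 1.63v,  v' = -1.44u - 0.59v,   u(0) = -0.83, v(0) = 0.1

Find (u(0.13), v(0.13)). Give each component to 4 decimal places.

-0.8002, 0.2477

Euler on (u,v): u_{n+1} = u_n + h·u', v_{n+1} = v_n + h·v'.
0.000000: (-0.830000, 0.100000); f=(0.229400, 1.136200) → (-0.800178, 0.247706)
(u(0.13), v(0.13)) ≈ (-0.8002, 0.2477)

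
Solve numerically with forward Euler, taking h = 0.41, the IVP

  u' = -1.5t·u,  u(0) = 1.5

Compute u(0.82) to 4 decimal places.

Euler: u_{n+1} = u_n + h·f(t_n, u_n).
t=0.000000, u=1.500000: f=0.000000 → u ← 1.500000 + 0.41·0.000000 = 1.500000
t=0.410000, u=1.500000: f=-0.922500 → u ← 1.500000 + 0.41·(-0.922500) = 1.121775
u(0.82) ≈ 1.1218

1.1218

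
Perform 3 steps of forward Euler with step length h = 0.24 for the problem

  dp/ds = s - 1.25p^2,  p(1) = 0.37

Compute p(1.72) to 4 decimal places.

Euler: p_{n+1} = p_n + h·f(s_n, p_n).
s=1.000000, p=0.370000: f=0.828875 → p ← 0.370000 + 0.24·0.828875 = 0.568930
s=1.240000, p=0.568930: f=0.835398 → p ← 0.568930 + 0.24·0.835398 = 0.769426
s=1.480000, p=0.769426: f=0.739980 → p ← 0.769426 + 0.24·0.739980 = 0.947021
p(1.72) ≈ 0.9470

0.9470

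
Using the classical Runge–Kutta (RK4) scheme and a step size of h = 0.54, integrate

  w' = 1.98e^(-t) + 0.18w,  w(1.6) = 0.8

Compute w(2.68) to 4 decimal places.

RK4: k1 = f(t_n, w_n); k2 = f(t_n + h/2, w_n + (h/2)·k1); k3 = f(t_n + h/2, w_n + (h/2)·k2); k4 = f(t_n + h, w_n + h·k3); w_{n+1} = w_n + (h/6)·(k1 + 2k2 + 2k3 + k4).
t=1.600000, w=0.800000:
  k1 = f(1.600000, 0.800000) = 0.543755
  k2 = f(1.870000, 0.946814) = 0.475591
  k3 = f(1.870000, 0.928410) = 0.472279
  k4 = f(2.140000, 1.055030) = 0.422862
  w ← 0.800000 + (0.54/6)·(k1 + 2k2 + 2k3 + k4) = 1.057612
t=2.140000, w=1.057612:
  k1 = f(2.140000, 1.057612) = 0.423327
  k2 = f(2.410000, 1.171910) = 0.388778
  k3 = f(2.410000, 1.162582) = 0.387099
  k4 = f(2.680000, 1.266646) = 0.363751
  w ← 1.057612 + (0.54/6)·(k1 + 2k2 + 2k3 + k4) = 1.268107
w(2.68) ≈ 1.2681

1.2681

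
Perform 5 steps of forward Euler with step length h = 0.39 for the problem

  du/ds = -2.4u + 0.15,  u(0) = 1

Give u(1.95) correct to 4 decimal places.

Euler: u_{n+1} = u_n + h·f(s_n, u_n).
s=0.000000, u=1.000000: f=-2.250000 → u ← 1.000000 + 0.39·(-2.250000) = 0.122500
s=0.390000, u=0.122500: f=-0.144000 → u ← 0.122500 + 0.39·(-0.144000) = 0.066340
s=0.780000, u=0.066340: f=-0.009216 → u ← 0.066340 + 0.39·(-0.009216) = 0.062746
s=1.170000, u=0.062746: f=-0.000590 → u ← 0.062746 + 0.39·(-0.000590) = 0.062516
s=1.560000, u=0.062516: f=-0.000038 → u ← 0.062516 + 0.39·(-0.000038) = 0.062501
u(1.95) ≈ 0.0625

0.0625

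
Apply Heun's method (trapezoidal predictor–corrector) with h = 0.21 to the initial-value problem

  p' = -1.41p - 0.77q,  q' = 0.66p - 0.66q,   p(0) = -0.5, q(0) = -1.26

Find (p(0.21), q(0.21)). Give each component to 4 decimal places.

-0.2088, -1.1376

Heun on (p,q): k1 = f(x_n, state_n); k2 = f(x_n + h, state_n + h·k1); state_{n+1} = state_n + (h/2)·(k1 + k2).
0.000000: (-0.500000, -1.260000)
  k1 = (1.675200, 0.501600)
  predictor → (-0.148208, -1.154664)
  k2 = (1.098065, 0.664261)
  → (-0.208807, -1.137585)
(p(0.21), q(0.21)) ≈ (-0.2088, -1.1376)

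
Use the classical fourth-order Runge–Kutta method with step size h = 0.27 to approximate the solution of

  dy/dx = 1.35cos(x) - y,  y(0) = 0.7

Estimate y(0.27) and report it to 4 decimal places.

RK4: k1 = f(x_n, y_n); k2 = f(x_n + h/2, y_n + (h/2)·k1); k3 = f(x_n + h/2, y_n + (h/2)·k2); k4 = f(x_n + h, y_n + h·k3); y_{n+1} = y_n + (h/6)·(k1 + 2k2 + 2k3 + k4).
x=0.000000, y=0.700000:
  k1 = f(0.000000, 0.700000) = 0.650000
  k2 = f(0.135000, 0.787750) = 0.549967
  k3 = f(0.135000, 0.774246) = 0.563471
  k4 = f(0.270000, 0.852137) = 0.448953
  y ← 0.700000 + (0.27/6)·(k1 + 2k2 + 2k3 + k4) = 0.849662
y(0.27) ≈ 0.8497

0.8497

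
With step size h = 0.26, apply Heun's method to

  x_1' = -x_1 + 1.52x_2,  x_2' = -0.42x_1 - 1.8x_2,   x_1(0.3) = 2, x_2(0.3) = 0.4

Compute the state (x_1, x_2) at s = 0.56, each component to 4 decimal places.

1.6050, 0.1091

Heun on (x_1,x_2): k1 = f(s_n, state_n); k2 = f(s_n + h, state_n + h·k1); state_{n+1} = state_n + (h/2)·(k1 + k2).
0.300000: (2.000000, 0.400000)
  k1 = (-1.392000, -1.560000)
  predictor → (1.638080, -0.005600)
  k2 = (-1.646592, -0.677914)
  → (1.604983, 0.109071)
(x_1(0.56), x_2(0.56)) ≈ (1.6050, 0.1091)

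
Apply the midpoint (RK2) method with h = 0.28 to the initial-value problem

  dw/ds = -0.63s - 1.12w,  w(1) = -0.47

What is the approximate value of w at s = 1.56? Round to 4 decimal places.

-0.5970

Midpoint: k1 = f(s_n, w_n); k2 = f(s_n + h/2, w_n + (h/2)·k1); w_{n+1} = w_n + h·k2.
s=1.000000, w=-0.470000:
  k1 = f(1.000000, -0.470000) = -0.103600
  k2 = f(1.140000, -0.484504) = -0.175556
  w ← -0.470000 + 0.28·(-0.175556) = -0.519156
s=1.280000, w=-0.519156:
  k1 = f(1.280000, -0.519156) = -0.224946
  k2 = f(1.420000, -0.550648) = -0.277874
  w ← -0.519156 + 0.28·(-0.277874) = -0.596960
w(1.56) ≈ -0.5970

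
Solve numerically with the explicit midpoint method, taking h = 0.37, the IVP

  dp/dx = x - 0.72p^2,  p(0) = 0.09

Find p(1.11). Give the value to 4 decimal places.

Midpoint: k1 = f(x_n, p_n); k2 = f(x_n + h/2, p_n + (h/2)·k1); p_{n+1} = p_n + h·k2.
x=0.000000, p=0.090000:
  k1 = f(0.000000, 0.090000) = -0.005832
  k2 = f(0.185000, 0.088921) = 0.179307
  p ← 0.090000 + 0.37·0.179307 = 0.156344
x=0.370000, p=0.156344:
  k1 = f(0.370000, 0.156344) = 0.352401
  k2 = f(0.555000, 0.221538) = 0.519663
  p ← 0.156344 + 0.37·0.519663 = 0.348619
x=0.740000, p=0.348619:
  k1 = f(0.740000, 0.348619) = 0.652495
  k2 = f(0.925000, 0.469330) = 0.766405
  p ← 0.348619 + 0.37·0.766405 = 0.632189
p(1.11) ≈ 0.6322

0.6322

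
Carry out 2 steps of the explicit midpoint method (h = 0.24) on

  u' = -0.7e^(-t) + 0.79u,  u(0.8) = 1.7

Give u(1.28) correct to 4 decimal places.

Midpoint: k1 = f(t_n, u_n); k2 = f(t_n + h/2, u_n + (h/2)·k1); u_{n+1} = u_n + h·k2.
t=0.800000, u=1.700000:
  k1 = f(0.800000, 1.700000) = 1.028470
  k2 = f(0.920000, 1.823416) = 1.161536
  u ← 1.700000 + 0.24·1.161536 = 1.978769
t=1.040000, u=1.978769:
  k1 = f(1.040000, 1.978769) = 1.315809
  k2 = f(1.160000, 2.136666) = 1.468526
  u ← 1.978769 + 0.24·1.468526 = 2.331215
u(1.28) ≈ 2.3312

2.3312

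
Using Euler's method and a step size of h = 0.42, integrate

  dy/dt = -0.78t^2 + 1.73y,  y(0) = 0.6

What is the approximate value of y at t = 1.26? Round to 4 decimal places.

2.7574

Euler: y_{n+1} = y_n + h·f(t_n, y_n).
t=0.000000, y=0.600000: f=1.038000 → y ← 0.600000 + 0.42·1.038000 = 1.035960
t=0.420000, y=1.035960: f=1.654619 → y ← 1.035960 + 0.42·1.654619 = 1.730900
t=0.840000, y=1.730900: f=2.444089 → y ← 1.730900 + 0.42·2.444089 = 2.757417
y(1.26) ≈ 2.7574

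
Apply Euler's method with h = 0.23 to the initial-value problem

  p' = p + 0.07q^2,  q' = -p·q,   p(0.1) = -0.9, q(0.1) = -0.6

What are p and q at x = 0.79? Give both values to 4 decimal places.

-1.6424, -1.1886

Euler on (p,q): p_{n+1} = p_n + h·p', q_{n+1} = q_n + h·q'.
0.100000: (-0.900000, -0.600000); f=(-0.874800, -0.540000) → (-1.101204, -0.724200)
0.330000: (-1.101204, -0.724200); f=(-1.064491, -0.797492) → (-1.346037, -0.907623)
0.560000: (-1.346037, -0.907623); f=(-1.288372, -1.221694) → (-1.642363, -1.188613)
(p(0.79), q(0.79)) ≈ (-1.6424, -1.1886)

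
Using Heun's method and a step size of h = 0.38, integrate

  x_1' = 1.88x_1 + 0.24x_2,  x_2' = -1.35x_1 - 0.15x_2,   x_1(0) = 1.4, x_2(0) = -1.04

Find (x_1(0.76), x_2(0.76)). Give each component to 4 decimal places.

4.8257, -3.5330

Heun on (x_1,x_2): k1 = f(t_n, state_n); k2 = f(t_n + h, state_n + h·k1); state_{n+1} = state_n + (h/2)·(k1 + k2).
0.000000: (1.400000, -1.040000)
  k1 = (2.382400, -1.734000)
  predictor → (2.305312, -1.698920)
  k2 = (3.926246, -2.857333)
  → (2.598643, -1.912353)
0.380000: (2.598643, -1.912353)
  k1 = (4.426483, -3.221315)
  predictor → (4.280706, -3.136453)
  k2 = (7.294979, -5.308486)
  → (4.825721, -3.533015)
(x_1(0.76), x_2(0.76)) ≈ (4.8257, -3.5330)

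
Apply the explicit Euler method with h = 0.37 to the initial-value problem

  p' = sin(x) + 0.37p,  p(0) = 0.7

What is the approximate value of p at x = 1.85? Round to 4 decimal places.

Euler: p_{n+1} = p_n + h·f(x_n, p_n).
x=0.000000, p=0.700000: f=0.259000 → p ← 0.700000 + 0.37·0.259000 = 0.795830
x=0.370000, p=0.795830: f=0.656073 → p ← 0.795830 + 0.37·0.656073 = 1.038577
x=0.740000, p=1.038577: f=1.058561 → p ← 1.038577 + 0.37·1.058561 = 1.430245
x=1.110000, p=1.430245: f=1.424889 → p ← 1.430245 + 0.37·1.424889 = 1.957454
x=1.480000, p=1.957454: f=1.720139 → p ← 1.957454 + 0.37·1.720139 = 2.593905
p(1.85) ≈ 2.5939

2.5939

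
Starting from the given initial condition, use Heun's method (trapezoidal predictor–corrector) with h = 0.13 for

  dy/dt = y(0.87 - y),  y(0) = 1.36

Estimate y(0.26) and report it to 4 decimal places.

Heun: k1 = f(t_n, y_n); k2 = f(t_n + h, y_n + h·k1); y_{n+1} = y_n + (h/2)·(k1 + k2).
t=0.000000, y=1.360000:
  k1 = f(0.000000, 1.360000) = -0.666400
  k2 = f(0.130000, 1.273368) = -0.513636
  y ← 1.360000 + (0.13/2)·(-0.666400 + (-0.513636)) = 1.283298
t=0.130000, y=1.283298:
  k1 = f(0.130000, 1.283298) = -0.530384
  k2 = f(0.260000, 1.214348) = -0.418158
  y ← 1.283298 + (0.13/2)·(-0.530384 + (-0.418158)) = 1.221642
y(0.26) ≈ 1.2216

1.2216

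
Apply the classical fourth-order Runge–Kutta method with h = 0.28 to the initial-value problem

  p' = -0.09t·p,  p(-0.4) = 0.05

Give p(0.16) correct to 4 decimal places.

0.0503

RK4: k1 = f(t_n, p_n); k2 = f(t_n + h/2, p_n + (h/2)·k1); k3 = f(t_n + h/2, p_n + (h/2)·k2); k4 = f(t_n + h, p_n + h·k3); p_{n+1} = p_n + (h/6)·(k1 + 2k2 + 2k3 + k4).
t=-0.400000, p=0.050000:
  k1 = f(-0.400000, 0.050000) = 0.001800
  k2 = f(-0.260000, 0.050252) = 0.001176
  k3 = f(-0.260000, 0.050165) = 0.001174
  k4 = f(-0.120000, 0.050329) = 0.000544
  p ← 0.050000 + (0.28/6)·(k1 + 2k2 + 2k3 + k4) = 0.050329
t=-0.120000, p=0.050329:
  k1 = f(-0.120000, 0.050329) = 0.000544
  k2 = f(0.020000, 0.050405) = -0.000091
  k3 = f(0.020000, 0.050316) = -0.000091
  k4 = f(0.160000, 0.050303) = -0.000724
  p ← 0.050329 + (0.28/6)·(k1 + 2k2 + 2k3 + k4) = 0.050303
p(0.16) ≈ 0.0503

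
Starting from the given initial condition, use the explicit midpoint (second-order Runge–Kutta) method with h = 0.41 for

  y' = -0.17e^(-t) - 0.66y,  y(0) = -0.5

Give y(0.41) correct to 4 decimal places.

Midpoint: k1 = f(t_n, y_n); k2 = f(t_n + h/2, y_n + (h/2)·k1); y_{n+1} = y_n + h·k2.
t=0.000000, y=-0.500000:
  k1 = f(0.000000, -0.500000) = 0.160000
  k2 = f(0.205000, -0.467200) = 0.169862
  y ← -0.500000 + 0.41·0.169862 = -0.430357
y(0.41) ≈ -0.4304

-0.4304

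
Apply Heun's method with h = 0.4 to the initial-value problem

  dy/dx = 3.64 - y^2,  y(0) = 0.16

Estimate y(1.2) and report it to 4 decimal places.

Heun: k1 = f(x_n, y_n); k2 = f(x_n + h, y_n + h·k1); y_{n+1} = y_n + (h/2)·(k1 + k2).
x=0.000000, y=0.160000:
  k1 = f(0.000000, 0.160000) = 3.614400
  k2 = f(0.400000, 1.605760) = 1.061535
  y ← 0.160000 + (0.4/2)·(3.614400 + 1.061535) = 1.095187
x=0.400000, y=1.095187:
  k1 = f(0.400000, 1.095187) = 2.440566
  k2 = f(0.800000, 2.071413) = -0.650753
  y ← 1.095187 + (0.4/2)·(2.440566 + (-0.650753)) = 1.453150
x=0.800000, y=1.453150:
  k1 = f(0.800000, 1.453150) = 1.528356
  k2 = f(1.200000, 2.064492) = -0.622128
  y ← 1.453150 + (0.4/2)·(1.528356 + (-0.622128)) = 1.634395
y(1.2) ≈ 1.6344

1.6344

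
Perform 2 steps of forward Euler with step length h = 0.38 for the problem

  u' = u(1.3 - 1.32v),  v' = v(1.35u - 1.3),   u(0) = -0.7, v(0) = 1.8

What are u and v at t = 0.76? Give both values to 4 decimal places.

-0.5633, 0.0777

Euler on (u,v): u_{n+1} = u_n + h·u', v_{n+1} = v_n + h·v'.
0.000000: (-0.700000, 1.800000); f=(0.753200, -4.041000) → (-0.413784, 0.264420)
0.380000: (-0.413784, 0.264420); f=(-0.393494, -0.491453) → (-0.563312, 0.077668)
(u(0.76), v(0.76)) ≈ (-0.5633, 0.0777)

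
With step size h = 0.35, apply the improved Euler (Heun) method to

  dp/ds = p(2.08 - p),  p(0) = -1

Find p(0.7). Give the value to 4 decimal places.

Heun: k1 = f(s_n, p_n); k2 = f(s_n + h, p_n + h·k1); p_{n+1} = p_n + (h/2)·(k1 + k2).
s=0.000000, p=-1.000000:
  k1 = f(0.000000, -1.000000) = -3.080000
  k2 = f(0.350000, -2.078000) = -8.640324
  p ← -1.000000 + (0.35/2)·(-3.080000 + (-8.640324)) = -3.051057
s=0.350000, p=-3.051057:
  k1 = f(0.350000, -3.051057) = -15.655145
  k2 = f(0.700000, -8.530357) = -90.510141
  p ← -3.051057 + (0.35/2)·(-15.655145 + (-90.510141)) = -21.629982
p(0.7) ≈ -21.6300

-21.6300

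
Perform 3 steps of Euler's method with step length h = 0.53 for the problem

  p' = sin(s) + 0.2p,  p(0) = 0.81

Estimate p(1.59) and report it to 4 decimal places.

1.8545

Euler: p_{n+1} = p_n + h·f(s_n, p_n).
s=0.000000, p=0.810000: f=0.162000 → p ← 0.810000 + 0.53·0.162000 = 0.895860
s=0.530000, p=0.895860: f=0.684705 → p ← 0.895860 + 0.53·0.684705 = 1.258754
s=1.060000, p=1.258754: f=1.124106 → p ← 1.258754 + 0.53·1.124106 = 1.854530
p(1.59) ≈ 1.8545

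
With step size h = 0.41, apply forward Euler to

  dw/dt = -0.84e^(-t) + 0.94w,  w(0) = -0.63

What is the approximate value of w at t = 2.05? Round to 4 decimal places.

Euler: w_{n+1} = w_n + h·f(t_n, w_n).
t=0.000000, w=-0.630000: f=-1.432200 → w ← -0.630000 + 0.41·(-1.432200) = -1.217202
t=0.410000, w=-1.217202: f=-1.701636 → w ← -1.217202 + 0.41·(-1.701636) = -1.914873
t=0.820000, w=-1.914873: f=-2.169943 → w ← -1.914873 + 0.41·(-2.169943) = -2.804549
t=1.230000, w=-2.804549: f=-2.881802 → w ← -2.804549 + 0.41·(-2.881802) = -3.986088
t=1.640000, w=-3.986088: f=-3.909866 → w ← -3.986088 + 0.41·(-3.909866) = -5.589134
w(2.05) ≈ -5.5891

-5.5891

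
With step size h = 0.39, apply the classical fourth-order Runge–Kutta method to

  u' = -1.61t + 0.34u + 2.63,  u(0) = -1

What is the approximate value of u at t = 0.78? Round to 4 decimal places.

0.5094

RK4: k1 = f(t_n, u_n); k2 = f(t_n + h/2, u_n + (h/2)·k1); k3 = f(t_n + h/2, u_n + (h/2)·k2); k4 = f(t_n + h, u_n + h·k3); u_{n+1} = u_n + (h/6)·(k1 + 2k2 + 2k3 + k4).
t=0.000000, u=-1.000000:
  k1 = f(0.000000, -1.000000) = 2.290000
  k2 = f(0.195000, -0.553450) = 2.127877
  k3 = f(0.195000, -0.585064) = 2.117128
  k4 = f(0.390000, -0.174320) = 1.942831
  u ← -1.000000 + (0.39/6)·(k1 + 2k2 + 2k3 + k4) = -0.173015
t=0.390000, u=-0.173015:
  k1 = f(0.390000, -0.173015) = 1.943275
  k2 = f(0.585000, 0.205923) = 1.758164
  k3 = f(0.585000, 0.169827) = 1.745891
  k4 = f(0.780000, 0.507882) = 1.546880
  u ← -0.173015 + (0.39/6)·(k1 + 2k2 + 2k3 + k4) = 0.509372
u(0.78) ≈ 0.5094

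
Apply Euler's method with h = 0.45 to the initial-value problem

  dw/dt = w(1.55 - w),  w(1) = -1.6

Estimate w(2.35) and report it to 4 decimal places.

-102.1577

Euler: w_{n+1} = w_n + h·f(t_n, w_n).
t=1.000000, w=-1.600000: f=-5.040000 → w ← -1.600000 + 0.45·(-5.040000) = -3.868000
t=1.450000, w=-3.868000: f=-20.956824 → w ← -3.868000 + 0.45·(-20.956824) = -13.298571
t=1.900000, w=-13.298571: f=-197.464770 → w ← -13.298571 + 0.45·(-197.464770) = -102.157717
w(2.35) ≈ -102.1577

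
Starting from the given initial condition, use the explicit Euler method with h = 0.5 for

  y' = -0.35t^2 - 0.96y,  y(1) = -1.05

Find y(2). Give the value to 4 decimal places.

-0.7687

Euler: y_{n+1} = y_n + h·f(t_n, y_n).
t=1.000000, y=-1.050000: f=0.658000 → y ← -1.050000 + 0.5·0.658000 = -0.721000
t=1.500000, y=-0.721000: f=-0.095340 → y ← -0.721000 + 0.5·(-0.095340) = -0.768670
y(2) ≈ -0.7687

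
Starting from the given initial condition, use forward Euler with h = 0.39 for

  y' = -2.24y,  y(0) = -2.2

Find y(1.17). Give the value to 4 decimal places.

Euler: y_{n+1} = y_n + h·f(s_n, y_n).
s=0.000000, y=-2.200000: f=4.928000 → y ← -2.200000 + 0.39·4.928000 = -0.278080
s=0.390000, y=-0.278080: f=0.622899 → y ← -0.278080 + 0.39·0.622899 = -0.035149
s=0.780000, y=-0.035149: f=0.078734 → y ← -0.035149 + 0.39·0.078734 = -0.004443
y(1.17) ≈ -0.0044

-0.0044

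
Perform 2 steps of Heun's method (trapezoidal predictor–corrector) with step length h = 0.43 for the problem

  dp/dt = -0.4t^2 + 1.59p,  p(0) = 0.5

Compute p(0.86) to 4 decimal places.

Heun: k1 = f(t_n, p_n); k2 = f(t_n + h, p_n + h·k1); p_{n+1} = p_n + (h/2)·(k1 + k2).
t=0.000000, p=0.500000:
  k1 = f(0.000000, 0.500000) = 0.795000
  k2 = f(0.430000, 0.841850) = 1.264582
  p ← 0.500000 + (0.43/2)·(0.795000 + 1.264582) = 0.942810
t=0.430000, p=0.942810:
  k1 = f(0.430000, 0.942810) = 1.425108
  k2 = f(0.860000, 1.555606) = 2.177574
  p ← 0.942810 + (0.43/2)·(1.425108 + 2.177574) = 1.717387
p(0.86) ≈ 1.7174

1.7174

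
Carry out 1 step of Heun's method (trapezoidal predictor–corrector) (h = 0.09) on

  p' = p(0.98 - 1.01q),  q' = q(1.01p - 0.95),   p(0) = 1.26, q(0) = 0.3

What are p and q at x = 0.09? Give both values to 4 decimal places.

Heun on (p,q): k1 = f(x_n, state_n); k2 = f(x_n + h, state_n + h·k1); state_{n+1} = state_n + (h/2)·(k1 + k2).
0.000000: (1.260000, 0.300000)
  k1 = (0.853020, 0.096780)
  predictor → (1.336772, 0.308710)
  k2 = (0.893235, 0.123527)
  → (1.338581, 0.309914)
(p(0.09), q(0.09)) ≈ (1.3386, 0.3099)

1.3386, 0.3099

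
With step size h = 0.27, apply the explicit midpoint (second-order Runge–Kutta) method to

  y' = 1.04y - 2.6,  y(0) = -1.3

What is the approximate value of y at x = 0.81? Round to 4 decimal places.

-6.2443

Midpoint: k1 = f(x_n, y_n); k2 = f(x_n + h/2, y_n + (h/2)·k1); y_{n+1} = y_n + h·k2.
x=0.000000, y=-1.300000:
  k1 = f(0.000000, -1.300000) = -3.952000
  k2 = f(0.135000, -1.833520) = -4.506861
  y ← -1.300000 + 0.27·(-4.506861) = -2.516852
x=0.270000, y=-2.516852:
  k1 = f(0.270000, -2.516852) = -5.217527
  k2 = f(0.405000, -3.221218) = -5.950067
  y ← -2.516852 + 0.27·(-5.950067) = -4.123371
x=0.540000, y=-4.123371:
  k1 = f(0.540000, -4.123371) = -6.888305
  k2 = f(0.675000, -5.053292) = -7.855423
  y ← -4.123371 + 0.27·(-7.855423) = -6.244335
y(0.81) ≈ -6.2443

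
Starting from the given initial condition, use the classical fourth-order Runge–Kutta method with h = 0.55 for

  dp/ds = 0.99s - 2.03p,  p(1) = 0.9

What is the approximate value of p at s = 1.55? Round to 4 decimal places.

0.7373

RK4: k1 = f(s_n, p_n); k2 = f(s_n + h/2, p_n + (h/2)·k1); k3 = f(s_n + h/2, p_n + (h/2)·k2); k4 = f(s_n + h, p_n + h·k3); p_{n+1} = p_n + (h/6)·(k1 + 2k2 + 2k3 + k4).
s=1.000000, p=0.900000:
  k1 = f(1.000000, 0.900000) = -0.837000
  k2 = f(1.275000, 0.669825) = -0.097495
  k3 = f(1.275000, 0.873189) = -0.510324
  k4 = f(1.550000, 0.619322) = 0.277276
  p ← 0.900000 + (0.55/6)·(k1 + 2k2 + 2k3 + k4) = 0.737259
p(1.55) ≈ 0.7373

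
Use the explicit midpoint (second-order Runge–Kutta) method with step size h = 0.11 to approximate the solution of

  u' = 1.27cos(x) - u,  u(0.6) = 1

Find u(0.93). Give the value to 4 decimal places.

Midpoint: k1 = f(x_n, u_n); k2 = f(x_n + h/2, u_n + (h/2)·k1); u_{n+1} = u_n + h·k2.
x=0.600000, u=1.000000:
  k1 = f(0.600000, 1.000000) = 0.048176
  k2 = f(0.655000, 1.002650) = 0.004521
  u ← 1.000000 + 0.11·0.004521 = 1.000497
x=0.710000, u=1.000497:
  k1 = f(0.710000, 1.000497) = -0.037378
  k2 = f(0.765000, 0.998442) = -0.082286
  u ← 1.000497 + 0.11·(-0.082286) = 0.991446
x=0.820000, u=0.991446:
  k1 = f(0.820000, 0.991446) = -0.125025
  k2 = f(0.875000, 0.984570) = -0.170503
  u ← 0.991446 + 0.11·(-0.170503) = 0.972690
u(0.93) ≈ 0.9727

0.9727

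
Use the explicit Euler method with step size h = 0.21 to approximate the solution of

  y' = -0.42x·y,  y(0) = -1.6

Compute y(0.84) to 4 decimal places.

-1.4282

Euler: y_{n+1} = y_n + h·f(x_n, y_n).
x=0.000000, y=-1.600000: f=0.000000 → y ← -1.600000 + 0.21·0.000000 = -1.600000
x=0.210000, y=-1.600000: f=0.141120 → y ← -1.600000 + 0.21·0.141120 = -1.570365
x=0.420000, y=-1.570365: f=0.277012 → y ← -1.570365 + 0.21·0.277012 = -1.512192
x=0.630000, y=-1.512192: f=0.400126 → y ← -1.512192 + 0.21·0.400126 = -1.428166
y(0.84) ≈ -1.4282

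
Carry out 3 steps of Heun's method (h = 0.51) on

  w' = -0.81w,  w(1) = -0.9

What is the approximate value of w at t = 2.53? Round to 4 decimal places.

-0.2734

Heun: k1 = f(t_n, w_n); k2 = f(t_n + h, w_n + h·k1); w_{n+1} = w_n + (h/2)·(k1 + k2).
t=1.000000, w=-0.900000:
  k1 = f(1.000000, -0.900000) = 0.729000
  k2 = f(1.510000, -0.528210) = 0.427850
  w ← -0.900000 + (0.51/2)·(0.729000 + 0.427850) = -0.605003
t=1.510000, w=-0.605003:
  k1 = f(1.510000, -0.605003) = 0.490053
  k2 = f(2.020000, -0.355076) = 0.287612
  w ← -0.605003 + (0.51/2)·(0.490053 + 0.287612) = -0.406699
t=2.020000, w=-0.406699:
  k1 = f(2.020000, -0.406699) = 0.329426
  k2 = f(2.530000, -0.238692) = 0.193340
  w ← -0.406699 + (0.51/2)·(0.329426 + 0.193340) = -0.273393
w(2.53) ≈ -0.2734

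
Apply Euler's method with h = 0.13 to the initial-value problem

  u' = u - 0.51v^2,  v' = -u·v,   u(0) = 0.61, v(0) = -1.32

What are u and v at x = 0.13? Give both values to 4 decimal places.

0.5738, -1.2153

Euler on (u,v): u_{n+1} = u_n + h·u', v_{n+1} = v_n + h·v'.
0.000000: (0.610000, -1.320000); f=(-0.278624, 0.805200) → (0.573779, -1.215324)
(u(0.13), v(0.13)) ≈ (0.5738, -1.2153)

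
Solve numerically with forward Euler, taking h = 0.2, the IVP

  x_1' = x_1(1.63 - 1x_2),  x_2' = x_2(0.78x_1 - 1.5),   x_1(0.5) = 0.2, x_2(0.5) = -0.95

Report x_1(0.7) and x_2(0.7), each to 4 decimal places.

Euler on (x_1,x_2): x_1_{n+1} = x_1_n + h·x_1', x_2_{n+1} = x_2_n + h·x_2'.
0.500000: (0.200000, -0.950000); f=(0.516000, 1.276800) → (0.303200, -0.694640)
(x_1(0.7), x_2(0.7)) ≈ (0.3032, -0.6946)

0.3032, -0.6946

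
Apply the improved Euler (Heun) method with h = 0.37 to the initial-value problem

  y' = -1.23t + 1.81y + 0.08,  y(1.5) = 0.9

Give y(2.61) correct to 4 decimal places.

-0.9562

Heun: k1 = f(t_n, y_n); k2 = f(t_n + h, y_n + h·k1); y_{n+1} = y_n + (h/2)·(k1 + k2).
t=1.500000, y=0.900000:
  k1 = f(1.500000, 0.900000) = -0.136000
  k2 = f(1.870000, 0.849680) = -0.682179
  y ← 0.900000 + (0.37/2)·(-0.136000 + (-0.682179)) = 0.748637
t=1.870000, y=0.748637:
  k1 = f(1.870000, 0.748637) = -0.865067
  k2 = f(2.240000, 0.428562) = -1.899503
  y ← 0.748637 + (0.37/2)·(-0.865067 + (-1.899503)) = 0.237191
t=2.240000, y=0.237191:
  k1 = f(2.240000, 0.237191) = -2.245884
  k2 = f(2.610000, -0.593786) = -4.205052
  y ← 0.237191 + (0.37/2)·(-2.245884 + (-4.205052)) = -0.956232
y(2.61) ≈ -0.9562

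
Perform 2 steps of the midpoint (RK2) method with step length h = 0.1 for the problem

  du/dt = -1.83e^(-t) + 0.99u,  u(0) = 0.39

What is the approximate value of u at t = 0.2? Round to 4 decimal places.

0.1074

Midpoint: k1 = f(t_n, u_n); k2 = f(t_n + h/2, u_n + (h/2)·k1); u_{n+1} = u_n + h·k2.
t=0.000000, u=0.390000:
  k1 = f(0.000000, 0.390000) = -1.443900
  k2 = f(0.050000, 0.317805) = -1.426123
  u ← 0.390000 + 0.1·(-1.426123) = 0.247388
t=0.100000, u=0.247388:
  k1 = f(0.100000, 0.247388) = -1.410939
  k2 = f(0.150000, 0.176841) = -1.400023
  u ← 0.247388 + 0.1·(-1.400023) = 0.107385
u(0.2) ≈ 0.1074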